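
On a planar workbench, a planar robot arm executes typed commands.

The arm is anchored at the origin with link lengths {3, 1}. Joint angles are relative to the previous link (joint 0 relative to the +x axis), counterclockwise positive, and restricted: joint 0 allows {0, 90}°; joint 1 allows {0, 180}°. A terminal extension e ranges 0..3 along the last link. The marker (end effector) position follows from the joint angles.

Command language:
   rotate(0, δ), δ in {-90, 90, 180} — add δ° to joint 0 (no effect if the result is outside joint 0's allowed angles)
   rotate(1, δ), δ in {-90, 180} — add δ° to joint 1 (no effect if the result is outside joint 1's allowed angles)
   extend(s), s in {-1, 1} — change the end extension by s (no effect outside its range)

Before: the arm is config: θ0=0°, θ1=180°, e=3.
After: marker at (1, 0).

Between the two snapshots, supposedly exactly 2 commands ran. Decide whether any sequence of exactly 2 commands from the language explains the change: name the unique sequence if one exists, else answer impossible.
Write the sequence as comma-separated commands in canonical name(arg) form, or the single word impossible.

extend(-1), extend(-1)

initial: config: θ0=0°, θ1=180°, e=3
[1] after extend(-1): config: θ0=0°, θ1=180°, e=2
[2] after extend(-1): config: θ0=0°, θ1=180°, e=1
no other 2-command option fits: unique.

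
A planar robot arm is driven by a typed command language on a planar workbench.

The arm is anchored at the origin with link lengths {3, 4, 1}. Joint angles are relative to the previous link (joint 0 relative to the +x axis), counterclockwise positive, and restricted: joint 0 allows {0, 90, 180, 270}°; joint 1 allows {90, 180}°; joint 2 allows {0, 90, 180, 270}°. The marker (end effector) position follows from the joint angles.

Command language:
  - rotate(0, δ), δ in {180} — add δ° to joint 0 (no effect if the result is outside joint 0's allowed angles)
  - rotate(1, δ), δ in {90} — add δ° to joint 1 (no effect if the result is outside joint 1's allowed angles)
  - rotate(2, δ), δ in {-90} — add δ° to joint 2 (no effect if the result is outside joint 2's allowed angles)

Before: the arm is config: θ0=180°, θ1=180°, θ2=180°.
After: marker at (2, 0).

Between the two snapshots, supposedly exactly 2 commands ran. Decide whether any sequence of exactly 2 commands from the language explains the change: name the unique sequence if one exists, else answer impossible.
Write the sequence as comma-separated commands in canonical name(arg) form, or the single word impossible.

initial: config: θ0=180°, θ1=180°, θ2=180°
t=1 rotate(2, -90) ⇒ config: θ0=180°, θ1=180°, θ2=90°
t=2 rotate(2, -90) ⇒ config: θ0=180°, θ1=180°, θ2=0°
uniquely the one of 9 2-step routes that fits.

rotate(2, -90), rotate(2, -90)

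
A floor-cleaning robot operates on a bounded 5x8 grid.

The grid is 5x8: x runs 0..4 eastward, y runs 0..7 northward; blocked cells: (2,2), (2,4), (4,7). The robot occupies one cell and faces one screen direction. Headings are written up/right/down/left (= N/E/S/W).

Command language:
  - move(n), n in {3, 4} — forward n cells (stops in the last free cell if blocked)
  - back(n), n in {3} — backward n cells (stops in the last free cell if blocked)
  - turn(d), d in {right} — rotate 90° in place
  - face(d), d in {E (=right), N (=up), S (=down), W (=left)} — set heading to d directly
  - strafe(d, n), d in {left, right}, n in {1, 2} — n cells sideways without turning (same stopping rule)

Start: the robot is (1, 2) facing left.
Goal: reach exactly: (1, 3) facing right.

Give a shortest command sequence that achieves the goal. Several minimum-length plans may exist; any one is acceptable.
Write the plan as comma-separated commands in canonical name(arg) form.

strafe(right, 1), face(E)

t0: (1, 2) facing left
t=1 strafe(right, 1) ⇒ (1, 3) facing left
t=2 face(E) ⇒ (1, 3) facing right
minimal: 2 command(s), checked below 2.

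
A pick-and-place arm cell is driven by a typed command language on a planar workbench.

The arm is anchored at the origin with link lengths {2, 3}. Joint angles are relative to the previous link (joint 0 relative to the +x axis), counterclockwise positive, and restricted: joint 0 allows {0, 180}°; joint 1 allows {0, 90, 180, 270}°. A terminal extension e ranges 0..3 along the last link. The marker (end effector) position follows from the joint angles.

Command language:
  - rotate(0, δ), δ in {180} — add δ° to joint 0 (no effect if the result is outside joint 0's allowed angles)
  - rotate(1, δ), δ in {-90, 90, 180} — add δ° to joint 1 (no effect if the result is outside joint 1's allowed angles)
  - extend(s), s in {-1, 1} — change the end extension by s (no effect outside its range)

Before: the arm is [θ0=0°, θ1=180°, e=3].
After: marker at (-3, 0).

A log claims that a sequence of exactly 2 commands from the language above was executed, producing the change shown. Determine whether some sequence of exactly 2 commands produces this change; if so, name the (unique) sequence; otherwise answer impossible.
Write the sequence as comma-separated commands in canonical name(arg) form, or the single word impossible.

extend(1), extend(-1)

key: order matters: swapping extend(1) and extend(-1) lands elsewhere
start: [θ0=0°, θ1=180°, e=3]
[1] after extend(1): [θ0=0°, θ1=180°, e=3]
[2] after extend(-1): [θ0=0°, θ1=180°, e=2]
uniquely the one of 36 2-step routes that fits.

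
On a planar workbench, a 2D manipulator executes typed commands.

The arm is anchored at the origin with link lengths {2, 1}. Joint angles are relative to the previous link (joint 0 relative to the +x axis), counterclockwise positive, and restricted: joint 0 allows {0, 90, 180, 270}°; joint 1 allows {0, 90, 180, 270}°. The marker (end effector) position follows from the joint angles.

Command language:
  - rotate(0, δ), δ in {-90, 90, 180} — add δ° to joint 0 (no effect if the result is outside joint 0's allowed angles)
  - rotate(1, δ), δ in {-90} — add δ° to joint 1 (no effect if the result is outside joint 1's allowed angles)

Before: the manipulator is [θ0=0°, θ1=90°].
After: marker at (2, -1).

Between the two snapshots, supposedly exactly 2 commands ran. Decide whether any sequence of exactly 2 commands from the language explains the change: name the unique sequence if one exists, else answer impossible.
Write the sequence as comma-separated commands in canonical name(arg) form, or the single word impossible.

rotate(1, -90), rotate(1, -90)

start: [θ0=0°, θ1=90°]
t=1 rotate(1, -90) ⇒ [θ0=0°, θ1=0°]
t=2 rotate(1, -90) ⇒ [θ0=0°, θ1=270°]
no other 2-command option fits: unique.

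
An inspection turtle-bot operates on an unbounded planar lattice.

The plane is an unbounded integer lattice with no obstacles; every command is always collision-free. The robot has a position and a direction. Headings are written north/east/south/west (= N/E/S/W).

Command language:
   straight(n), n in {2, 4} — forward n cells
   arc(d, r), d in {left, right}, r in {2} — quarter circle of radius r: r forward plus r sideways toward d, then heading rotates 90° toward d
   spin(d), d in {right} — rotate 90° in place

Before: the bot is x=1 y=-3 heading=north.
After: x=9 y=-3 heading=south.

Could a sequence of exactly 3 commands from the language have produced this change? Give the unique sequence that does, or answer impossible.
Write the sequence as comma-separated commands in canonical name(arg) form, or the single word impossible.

arc(right, 2), straight(4), arc(right, 2)

key: position moved to (9,-3) AND the heading swung to S — translation plus rotation needed
begin: x=1 y=-3 heading=north
1. arc(right, 2) → x=3 y=-1 heading=east
2. straight(4) → x=7 y=-1 heading=east
3. arc(right, 2) → x=9 y=-3 heading=south
all 125 alternatives checked — unique.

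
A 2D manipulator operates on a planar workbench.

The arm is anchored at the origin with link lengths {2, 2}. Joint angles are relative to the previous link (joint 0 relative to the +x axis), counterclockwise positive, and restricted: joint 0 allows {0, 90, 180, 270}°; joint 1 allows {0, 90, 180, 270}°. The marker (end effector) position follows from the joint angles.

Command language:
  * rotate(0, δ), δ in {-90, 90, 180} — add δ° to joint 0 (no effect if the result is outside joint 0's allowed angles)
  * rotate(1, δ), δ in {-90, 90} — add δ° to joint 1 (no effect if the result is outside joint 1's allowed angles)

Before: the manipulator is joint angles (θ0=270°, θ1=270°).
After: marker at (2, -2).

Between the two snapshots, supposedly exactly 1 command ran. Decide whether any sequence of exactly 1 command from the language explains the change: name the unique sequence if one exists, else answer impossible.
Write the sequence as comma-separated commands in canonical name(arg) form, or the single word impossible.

from: joint angles (θ0=270°, θ1=270°)
1. rotate(0, 90) → joint angles (θ0=0°, θ1=270°)
uniquely the one of 5 1-step routes that fits.

rotate(0, 90)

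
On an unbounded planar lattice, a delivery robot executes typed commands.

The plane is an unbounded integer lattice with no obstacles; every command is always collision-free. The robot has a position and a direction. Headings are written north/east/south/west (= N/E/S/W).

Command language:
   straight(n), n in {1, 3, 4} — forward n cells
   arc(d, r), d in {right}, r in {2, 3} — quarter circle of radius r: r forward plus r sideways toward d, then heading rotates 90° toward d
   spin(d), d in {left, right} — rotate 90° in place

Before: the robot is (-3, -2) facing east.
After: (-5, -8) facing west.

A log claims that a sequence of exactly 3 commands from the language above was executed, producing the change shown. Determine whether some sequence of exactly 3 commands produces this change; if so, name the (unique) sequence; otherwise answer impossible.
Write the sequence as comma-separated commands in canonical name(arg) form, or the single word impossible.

spin(right), straight(4), arc(right, 2)

key: position moved to (-5,-8) AND the heading swung to W — translation plus rotation needed
initial: (-3, -2) facing east
t=1 spin(right) ⇒ (-3, -2) facing south
t=2 straight(4) ⇒ (-3, -6) facing south
t=3 arc(right, 2) ⇒ (-5, -8) facing west
all 343 alternatives checked — unique.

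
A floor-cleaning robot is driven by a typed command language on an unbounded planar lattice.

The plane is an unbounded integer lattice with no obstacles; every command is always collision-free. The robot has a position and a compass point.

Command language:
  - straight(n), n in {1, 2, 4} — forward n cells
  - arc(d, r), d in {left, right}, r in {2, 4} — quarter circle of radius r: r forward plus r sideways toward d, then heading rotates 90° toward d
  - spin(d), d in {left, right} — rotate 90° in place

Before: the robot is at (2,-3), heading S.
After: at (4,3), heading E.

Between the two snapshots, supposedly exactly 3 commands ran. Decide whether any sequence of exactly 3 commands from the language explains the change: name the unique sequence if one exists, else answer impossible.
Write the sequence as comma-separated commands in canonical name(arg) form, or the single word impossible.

spin(right), arc(right, 2), arc(right, 4)

key: cell and facing (now E) both changed — the 3 commands mix motion and turning
begin: at (2,-3), heading S
step 1 (spin(right)): at (2,-3), heading W
step 2 (arc(right, 2)): at (0,-1), heading N
step 3 (arc(right, 4)): at (4,3), heading E
uniquely the one of 729 3-step routes that fits.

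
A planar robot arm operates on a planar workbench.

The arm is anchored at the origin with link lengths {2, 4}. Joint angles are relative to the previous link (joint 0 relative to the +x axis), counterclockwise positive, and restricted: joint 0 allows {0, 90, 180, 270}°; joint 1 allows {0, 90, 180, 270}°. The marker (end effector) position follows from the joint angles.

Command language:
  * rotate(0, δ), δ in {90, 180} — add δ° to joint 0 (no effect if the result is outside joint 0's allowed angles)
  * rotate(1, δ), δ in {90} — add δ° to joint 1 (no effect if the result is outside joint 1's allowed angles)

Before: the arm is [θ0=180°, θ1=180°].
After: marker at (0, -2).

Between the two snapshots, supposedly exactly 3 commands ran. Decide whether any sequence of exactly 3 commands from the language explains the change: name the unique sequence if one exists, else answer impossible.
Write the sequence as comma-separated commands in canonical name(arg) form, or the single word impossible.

from: [θ0=180°, θ1=180°]
[1] after rotate(0, 90): [θ0=270°, θ1=180°]
[2] after rotate(0, 90): [θ0=0°, θ1=180°]
[3] after rotate(0, 90): [θ0=90°, θ1=180°]
uniquely the one of 27 3-step routes that fits.

rotate(0, 90), rotate(0, 90), rotate(0, 90)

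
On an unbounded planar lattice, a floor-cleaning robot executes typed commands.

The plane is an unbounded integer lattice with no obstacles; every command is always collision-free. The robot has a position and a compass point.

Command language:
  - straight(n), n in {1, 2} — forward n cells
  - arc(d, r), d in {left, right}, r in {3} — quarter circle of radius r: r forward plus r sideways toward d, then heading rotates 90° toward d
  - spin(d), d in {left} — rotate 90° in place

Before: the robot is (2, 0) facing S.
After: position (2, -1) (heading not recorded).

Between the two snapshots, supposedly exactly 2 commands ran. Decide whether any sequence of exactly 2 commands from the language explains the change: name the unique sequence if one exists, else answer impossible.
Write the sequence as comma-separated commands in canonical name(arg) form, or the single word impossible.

straight(1), spin(left)

key: order matters: swapping straight(1) and spin(left) lands elsewhere
initial: (2, 0) facing S
t=1 straight(1) ⇒ (2, -1) facing S
t=2 spin(left) ⇒ (2, -1) facing E
no other 2-command option fits: unique.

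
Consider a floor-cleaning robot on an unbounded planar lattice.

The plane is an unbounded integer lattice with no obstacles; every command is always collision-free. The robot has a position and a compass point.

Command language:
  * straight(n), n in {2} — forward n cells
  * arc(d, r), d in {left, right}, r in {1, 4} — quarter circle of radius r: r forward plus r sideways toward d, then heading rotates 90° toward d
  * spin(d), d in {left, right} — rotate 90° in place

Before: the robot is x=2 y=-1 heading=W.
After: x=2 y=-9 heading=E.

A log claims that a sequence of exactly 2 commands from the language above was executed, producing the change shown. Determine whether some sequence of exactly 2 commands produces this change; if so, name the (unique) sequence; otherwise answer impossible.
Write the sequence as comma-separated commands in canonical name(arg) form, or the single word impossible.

arc(left, 4), arc(left, 4)

key: position moved to (2,-9) AND the heading swung to E — translation plus rotation needed
initial: x=2 y=-1 heading=W
[1] after arc(left, 4): x=-2 y=-5 heading=S
[2] after arc(left, 4): x=2 y=-9 heading=E
no other 2-command option fits: unique.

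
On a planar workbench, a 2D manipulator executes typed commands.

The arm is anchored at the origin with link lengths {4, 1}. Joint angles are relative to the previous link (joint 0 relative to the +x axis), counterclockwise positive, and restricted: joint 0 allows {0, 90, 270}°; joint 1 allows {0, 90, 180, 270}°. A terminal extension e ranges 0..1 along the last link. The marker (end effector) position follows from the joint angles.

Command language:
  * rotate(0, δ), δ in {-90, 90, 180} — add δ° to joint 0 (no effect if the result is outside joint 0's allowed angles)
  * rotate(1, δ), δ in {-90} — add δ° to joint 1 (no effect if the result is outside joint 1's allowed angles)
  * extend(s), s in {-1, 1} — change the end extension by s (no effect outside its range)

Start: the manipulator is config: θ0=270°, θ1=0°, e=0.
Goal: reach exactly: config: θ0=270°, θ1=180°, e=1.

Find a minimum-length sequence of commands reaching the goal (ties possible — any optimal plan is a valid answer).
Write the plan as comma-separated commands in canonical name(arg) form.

rotate(1, -90), rotate(1, -90), extend(1)

from: config: θ0=270°, θ1=0°, e=0
t=1 rotate(1, -90) ⇒ config: θ0=270°, θ1=270°, e=0
t=2 rotate(1, -90) ⇒ config: θ0=270°, θ1=180°, e=0
t=3 extend(1) ⇒ config: θ0=270°, θ1=180°, e=1
no 2-step plan works, so 3 is optimal.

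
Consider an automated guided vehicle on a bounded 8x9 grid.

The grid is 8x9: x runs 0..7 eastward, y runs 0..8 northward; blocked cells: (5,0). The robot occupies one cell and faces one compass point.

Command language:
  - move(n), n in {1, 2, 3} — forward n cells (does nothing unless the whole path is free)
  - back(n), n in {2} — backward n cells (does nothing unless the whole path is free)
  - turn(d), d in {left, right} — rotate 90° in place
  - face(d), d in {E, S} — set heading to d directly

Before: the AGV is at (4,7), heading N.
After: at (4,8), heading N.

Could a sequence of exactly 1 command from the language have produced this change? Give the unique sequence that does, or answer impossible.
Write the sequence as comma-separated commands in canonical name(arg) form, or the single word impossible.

key: still facing N — the one step turns nothing
initial: at (4,7), heading N
step 1 (move(1)): at (4,8), heading N
uniquely the one of 8 1-step routes that fits.

move(1)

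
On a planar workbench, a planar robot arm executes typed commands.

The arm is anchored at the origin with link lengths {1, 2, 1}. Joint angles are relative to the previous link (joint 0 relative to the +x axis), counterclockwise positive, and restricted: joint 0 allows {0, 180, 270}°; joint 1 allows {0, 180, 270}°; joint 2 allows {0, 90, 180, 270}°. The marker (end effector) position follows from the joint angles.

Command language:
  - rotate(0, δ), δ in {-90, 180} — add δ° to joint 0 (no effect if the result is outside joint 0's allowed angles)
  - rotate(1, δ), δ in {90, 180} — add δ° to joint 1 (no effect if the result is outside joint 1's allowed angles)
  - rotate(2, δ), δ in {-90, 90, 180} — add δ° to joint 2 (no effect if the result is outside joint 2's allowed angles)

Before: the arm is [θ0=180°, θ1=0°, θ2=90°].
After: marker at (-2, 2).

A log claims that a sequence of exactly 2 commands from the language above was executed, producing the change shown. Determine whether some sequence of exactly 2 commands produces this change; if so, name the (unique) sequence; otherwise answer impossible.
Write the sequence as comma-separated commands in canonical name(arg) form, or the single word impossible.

rotate(1, 180), rotate(1, 90)

key: running rotate(1, 90) before rotate(1, 180) would end elsewhere — order is forced
start: [θ0=180°, θ1=0°, θ2=90°]
[1] after rotate(1, 180): [θ0=180°, θ1=180°, θ2=90°]
[2] after rotate(1, 90): [θ0=180°, θ1=270°, θ2=90°]
no other 2-command option fits: unique.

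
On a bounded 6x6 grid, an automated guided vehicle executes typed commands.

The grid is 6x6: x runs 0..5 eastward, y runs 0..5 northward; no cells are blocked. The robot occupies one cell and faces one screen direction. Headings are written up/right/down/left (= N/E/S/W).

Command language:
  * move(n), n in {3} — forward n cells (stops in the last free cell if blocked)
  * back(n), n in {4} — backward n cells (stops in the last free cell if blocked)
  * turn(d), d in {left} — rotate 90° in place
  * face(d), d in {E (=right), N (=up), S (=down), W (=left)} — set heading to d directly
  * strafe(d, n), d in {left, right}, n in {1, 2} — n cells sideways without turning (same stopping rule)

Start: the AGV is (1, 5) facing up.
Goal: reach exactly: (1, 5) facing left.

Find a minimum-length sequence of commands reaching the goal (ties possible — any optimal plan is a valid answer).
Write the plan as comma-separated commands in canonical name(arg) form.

face(W)

start: (1, 5) facing up
t=1 face(W) ⇒ (1, 5) facing left
no 0-step plan works, so 1 is optimal.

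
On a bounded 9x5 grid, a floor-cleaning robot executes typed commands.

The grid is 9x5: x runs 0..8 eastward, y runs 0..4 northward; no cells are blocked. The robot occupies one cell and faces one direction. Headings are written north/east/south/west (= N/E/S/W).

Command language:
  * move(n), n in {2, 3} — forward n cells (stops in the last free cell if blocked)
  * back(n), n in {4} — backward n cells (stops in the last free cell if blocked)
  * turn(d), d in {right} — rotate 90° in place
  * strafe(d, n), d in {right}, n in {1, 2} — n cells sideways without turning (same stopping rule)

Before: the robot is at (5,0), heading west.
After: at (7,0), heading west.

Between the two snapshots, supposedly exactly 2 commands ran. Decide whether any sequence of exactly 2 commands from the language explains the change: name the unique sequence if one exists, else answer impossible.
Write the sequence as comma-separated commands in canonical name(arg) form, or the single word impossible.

key: still facing W at the end — nothing in the sequence rotates
t0: at (5,0), heading west
1. move(2) → at (3,0), heading west
2. back(4) → at (7,0), heading west
all 36 alternatives checked — unique.

move(2), back(4)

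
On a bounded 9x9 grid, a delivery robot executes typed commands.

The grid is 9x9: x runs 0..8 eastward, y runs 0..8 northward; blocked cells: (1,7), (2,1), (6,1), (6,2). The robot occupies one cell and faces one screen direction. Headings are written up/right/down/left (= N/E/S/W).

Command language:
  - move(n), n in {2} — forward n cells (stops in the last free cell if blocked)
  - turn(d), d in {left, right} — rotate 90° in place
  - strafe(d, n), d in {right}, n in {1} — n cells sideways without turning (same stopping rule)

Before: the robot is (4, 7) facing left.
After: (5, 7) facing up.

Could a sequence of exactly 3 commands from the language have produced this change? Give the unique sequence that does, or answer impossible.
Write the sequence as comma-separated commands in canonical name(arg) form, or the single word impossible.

impossible

checked all 3-command options: none fits.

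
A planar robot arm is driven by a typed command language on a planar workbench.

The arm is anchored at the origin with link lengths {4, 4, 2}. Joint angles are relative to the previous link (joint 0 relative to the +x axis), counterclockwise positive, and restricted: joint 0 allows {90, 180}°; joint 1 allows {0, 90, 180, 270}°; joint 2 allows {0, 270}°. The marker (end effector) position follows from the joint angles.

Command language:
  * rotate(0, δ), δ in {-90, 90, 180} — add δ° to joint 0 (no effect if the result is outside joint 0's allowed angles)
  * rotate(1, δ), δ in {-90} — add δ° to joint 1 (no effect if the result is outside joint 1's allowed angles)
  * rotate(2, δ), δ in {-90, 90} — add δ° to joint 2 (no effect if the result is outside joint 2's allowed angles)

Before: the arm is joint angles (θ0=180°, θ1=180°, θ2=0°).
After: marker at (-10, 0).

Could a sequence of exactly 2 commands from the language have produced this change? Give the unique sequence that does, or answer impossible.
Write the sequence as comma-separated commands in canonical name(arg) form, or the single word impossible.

from: joint angles (θ0=180°, θ1=180°, θ2=0°)
[1] after rotate(1, -90): joint angles (θ0=180°, θ1=90°, θ2=0°)
[2] after rotate(1, -90): joint angles (θ0=180°, θ1=0°, θ2=0°)
all 36 alternatives checked — unique.

rotate(1, -90), rotate(1, -90)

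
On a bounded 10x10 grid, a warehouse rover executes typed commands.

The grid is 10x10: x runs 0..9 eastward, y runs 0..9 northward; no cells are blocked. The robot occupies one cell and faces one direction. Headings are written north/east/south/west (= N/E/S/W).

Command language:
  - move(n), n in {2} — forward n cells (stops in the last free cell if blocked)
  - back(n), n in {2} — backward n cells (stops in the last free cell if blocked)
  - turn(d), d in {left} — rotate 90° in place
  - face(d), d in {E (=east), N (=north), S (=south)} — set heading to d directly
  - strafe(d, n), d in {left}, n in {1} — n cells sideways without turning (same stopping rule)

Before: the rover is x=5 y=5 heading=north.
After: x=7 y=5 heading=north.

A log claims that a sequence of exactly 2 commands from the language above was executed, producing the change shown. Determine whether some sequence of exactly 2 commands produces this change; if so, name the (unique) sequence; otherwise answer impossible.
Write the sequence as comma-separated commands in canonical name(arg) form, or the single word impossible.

no 2-step route produces this change.

impossible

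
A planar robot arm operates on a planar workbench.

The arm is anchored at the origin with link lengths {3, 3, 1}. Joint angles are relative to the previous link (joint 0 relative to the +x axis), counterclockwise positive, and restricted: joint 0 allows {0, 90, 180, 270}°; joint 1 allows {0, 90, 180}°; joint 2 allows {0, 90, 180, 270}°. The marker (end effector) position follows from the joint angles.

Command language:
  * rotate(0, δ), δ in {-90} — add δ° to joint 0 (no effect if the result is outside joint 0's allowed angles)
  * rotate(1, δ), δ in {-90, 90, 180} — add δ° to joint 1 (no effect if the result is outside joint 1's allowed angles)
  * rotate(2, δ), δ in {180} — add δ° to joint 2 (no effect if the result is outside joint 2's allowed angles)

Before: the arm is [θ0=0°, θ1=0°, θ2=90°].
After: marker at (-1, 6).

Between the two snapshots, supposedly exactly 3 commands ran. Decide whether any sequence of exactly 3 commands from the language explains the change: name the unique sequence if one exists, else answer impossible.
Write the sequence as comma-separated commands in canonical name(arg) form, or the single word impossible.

from: [θ0=0°, θ1=0°, θ2=90°]
t=1 rotate(0, -90) ⇒ [θ0=270°, θ1=0°, θ2=90°]
t=2 rotate(0, -90) ⇒ [θ0=180°, θ1=0°, θ2=90°]
t=3 rotate(0, -90) ⇒ [θ0=90°, θ1=0°, θ2=90°]
no rival 3-sequence matches.

rotate(0, -90), rotate(0, -90), rotate(0, -90)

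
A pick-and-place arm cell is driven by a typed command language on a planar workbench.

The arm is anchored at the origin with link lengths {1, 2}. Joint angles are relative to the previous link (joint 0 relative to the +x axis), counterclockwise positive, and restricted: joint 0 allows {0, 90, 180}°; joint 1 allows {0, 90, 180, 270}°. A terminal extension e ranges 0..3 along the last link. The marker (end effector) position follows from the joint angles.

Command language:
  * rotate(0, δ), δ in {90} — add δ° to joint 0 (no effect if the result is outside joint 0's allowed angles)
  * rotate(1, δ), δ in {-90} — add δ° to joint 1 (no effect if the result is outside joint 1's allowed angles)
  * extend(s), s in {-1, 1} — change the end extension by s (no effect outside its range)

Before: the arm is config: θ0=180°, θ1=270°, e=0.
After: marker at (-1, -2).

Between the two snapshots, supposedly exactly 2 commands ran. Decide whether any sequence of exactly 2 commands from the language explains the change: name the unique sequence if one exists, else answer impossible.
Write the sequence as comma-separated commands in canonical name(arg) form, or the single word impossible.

rotate(1, -90), rotate(1, -90)

from: config: θ0=180°, θ1=270°, e=0
step 1 (rotate(1, -90)): config: θ0=180°, θ1=180°, e=0
step 2 (rotate(1, -90)): config: θ0=180°, θ1=90°, e=0
all 16 alternatives checked — unique.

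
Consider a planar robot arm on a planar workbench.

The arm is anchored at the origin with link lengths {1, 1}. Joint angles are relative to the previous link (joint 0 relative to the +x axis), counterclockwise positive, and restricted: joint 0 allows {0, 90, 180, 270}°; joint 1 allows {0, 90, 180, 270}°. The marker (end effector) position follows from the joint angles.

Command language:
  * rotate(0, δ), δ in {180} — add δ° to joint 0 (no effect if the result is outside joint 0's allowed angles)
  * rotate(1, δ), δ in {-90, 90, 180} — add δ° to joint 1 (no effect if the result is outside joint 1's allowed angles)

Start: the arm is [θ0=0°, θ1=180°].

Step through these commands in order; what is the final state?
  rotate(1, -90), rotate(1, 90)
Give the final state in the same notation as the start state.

[θ0=0°, θ1=180°]

start: [θ0=0°, θ1=180°]
t=1 rotate(1, -90) ⇒ [θ0=0°, θ1=90°]
t=2 rotate(1, 90) ⇒ [θ0=0°, θ1=180°]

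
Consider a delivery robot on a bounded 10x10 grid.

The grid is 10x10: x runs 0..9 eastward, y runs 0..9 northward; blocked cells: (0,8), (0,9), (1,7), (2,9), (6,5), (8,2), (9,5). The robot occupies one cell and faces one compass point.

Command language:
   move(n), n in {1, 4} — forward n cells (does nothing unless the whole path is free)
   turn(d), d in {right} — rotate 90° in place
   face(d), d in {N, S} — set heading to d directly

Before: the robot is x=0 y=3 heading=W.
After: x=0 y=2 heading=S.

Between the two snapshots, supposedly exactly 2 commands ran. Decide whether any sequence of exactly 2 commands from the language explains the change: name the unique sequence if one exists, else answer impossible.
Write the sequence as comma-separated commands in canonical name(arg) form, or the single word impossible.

key: cell and facing (now S) both changed — the 2 commands mix motion and turning
from: x=0 y=3 heading=W
t=1 face(S) ⇒ x=0 y=3 heading=S
t=2 move(1) ⇒ x=0 y=2 heading=S
uniquely the one of 25 2-step routes that fits.

face(S), move(1)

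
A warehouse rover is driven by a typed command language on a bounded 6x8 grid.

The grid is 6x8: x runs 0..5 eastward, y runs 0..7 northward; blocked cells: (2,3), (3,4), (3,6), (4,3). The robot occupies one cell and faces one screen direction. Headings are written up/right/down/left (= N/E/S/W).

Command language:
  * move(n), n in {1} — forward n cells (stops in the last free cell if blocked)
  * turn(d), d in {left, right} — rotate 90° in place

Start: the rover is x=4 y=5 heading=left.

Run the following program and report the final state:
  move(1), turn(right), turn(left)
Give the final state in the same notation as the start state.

x=3 y=5 heading=left

t0: x=4 y=5 heading=left
1. move(1) → x=3 y=5 heading=left
2. turn(right) → x=3 y=5 heading=up
3. turn(left) → x=3 y=5 heading=left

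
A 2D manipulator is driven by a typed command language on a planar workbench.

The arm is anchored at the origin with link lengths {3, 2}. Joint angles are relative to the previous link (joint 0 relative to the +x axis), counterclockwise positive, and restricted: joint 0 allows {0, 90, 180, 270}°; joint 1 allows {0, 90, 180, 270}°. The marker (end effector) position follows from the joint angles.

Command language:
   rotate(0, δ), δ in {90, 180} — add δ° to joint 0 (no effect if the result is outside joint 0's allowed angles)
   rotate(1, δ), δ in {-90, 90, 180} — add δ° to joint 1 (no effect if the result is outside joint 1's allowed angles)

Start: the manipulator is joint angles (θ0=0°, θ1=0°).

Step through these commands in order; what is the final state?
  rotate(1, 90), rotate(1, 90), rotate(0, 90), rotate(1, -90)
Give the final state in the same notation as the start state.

joint angles (θ0=90°, θ1=90°)

from: joint angles (θ0=0°, θ1=0°)
t=1 rotate(1, 90) ⇒ joint angles (θ0=0°, θ1=90°)
t=2 rotate(1, 90) ⇒ joint angles (θ0=0°, θ1=180°)
t=3 rotate(0, 90) ⇒ joint angles (θ0=90°, θ1=180°)
t=4 rotate(1, -90) ⇒ joint angles (θ0=90°, θ1=90°)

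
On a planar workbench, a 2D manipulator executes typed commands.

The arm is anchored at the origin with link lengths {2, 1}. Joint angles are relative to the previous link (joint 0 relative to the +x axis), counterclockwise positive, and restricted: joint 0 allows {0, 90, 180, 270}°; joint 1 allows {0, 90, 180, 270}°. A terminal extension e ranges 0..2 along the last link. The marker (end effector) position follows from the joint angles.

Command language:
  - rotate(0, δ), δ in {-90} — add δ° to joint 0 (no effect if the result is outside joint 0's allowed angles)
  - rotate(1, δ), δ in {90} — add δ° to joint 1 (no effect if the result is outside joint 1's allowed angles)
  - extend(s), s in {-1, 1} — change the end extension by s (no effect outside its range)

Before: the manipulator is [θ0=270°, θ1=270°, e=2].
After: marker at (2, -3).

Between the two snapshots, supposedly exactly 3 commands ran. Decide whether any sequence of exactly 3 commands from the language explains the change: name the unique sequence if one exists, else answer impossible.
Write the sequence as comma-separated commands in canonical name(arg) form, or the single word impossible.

rotate(0, -90), rotate(0, -90), rotate(0, -90)

t0: [θ0=270°, θ1=270°, e=2]
1. rotate(0, -90) → [θ0=180°, θ1=270°, e=2]
2. rotate(0, -90) → [θ0=90°, θ1=270°, e=2]
3. rotate(0, -90) → [θ0=0°, θ1=270°, e=2]
no other 3-command option fits: unique.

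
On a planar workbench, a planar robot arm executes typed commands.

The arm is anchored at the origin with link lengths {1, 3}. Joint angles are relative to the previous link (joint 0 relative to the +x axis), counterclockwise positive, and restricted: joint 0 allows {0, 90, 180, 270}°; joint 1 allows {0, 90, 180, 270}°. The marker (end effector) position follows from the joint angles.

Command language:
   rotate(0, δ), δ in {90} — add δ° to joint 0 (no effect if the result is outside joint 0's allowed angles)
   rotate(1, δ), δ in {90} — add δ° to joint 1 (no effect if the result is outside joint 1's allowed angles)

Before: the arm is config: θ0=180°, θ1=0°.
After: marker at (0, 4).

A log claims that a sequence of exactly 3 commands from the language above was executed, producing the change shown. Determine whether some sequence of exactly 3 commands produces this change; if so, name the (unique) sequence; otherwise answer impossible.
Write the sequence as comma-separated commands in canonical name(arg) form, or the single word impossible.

rotate(0, 90), rotate(0, 90), rotate(0, 90)

start: config: θ0=180°, θ1=0°
[1] after rotate(0, 90): config: θ0=270°, θ1=0°
[2] after rotate(0, 90): config: θ0=0°, θ1=0°
[3] after rotate(0, 90): config: θ0=90°, θ1=0°
no other 3-command option fits: unique.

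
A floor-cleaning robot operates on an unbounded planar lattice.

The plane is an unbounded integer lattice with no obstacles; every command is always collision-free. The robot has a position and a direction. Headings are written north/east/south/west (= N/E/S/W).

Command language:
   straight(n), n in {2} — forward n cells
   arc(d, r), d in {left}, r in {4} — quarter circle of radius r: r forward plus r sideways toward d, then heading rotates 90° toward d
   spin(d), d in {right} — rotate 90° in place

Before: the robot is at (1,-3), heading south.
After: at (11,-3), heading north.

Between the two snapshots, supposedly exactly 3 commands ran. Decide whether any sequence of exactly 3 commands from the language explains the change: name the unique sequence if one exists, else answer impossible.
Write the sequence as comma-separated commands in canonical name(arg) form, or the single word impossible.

arc(left, 4), straight(2), arc(left, 4)

key: position moved to (11,-3) AND the heading swung to N — translation plus rotation needed
from: at (1,-3), heading south
1. arc(left, 4) → at (5,-7), heading east
2. straight(2) → at (7,-7), heading east
3. arc(left, 4) → at (11,-3), heading north
uniquely the one of 27 3-step routes that fits.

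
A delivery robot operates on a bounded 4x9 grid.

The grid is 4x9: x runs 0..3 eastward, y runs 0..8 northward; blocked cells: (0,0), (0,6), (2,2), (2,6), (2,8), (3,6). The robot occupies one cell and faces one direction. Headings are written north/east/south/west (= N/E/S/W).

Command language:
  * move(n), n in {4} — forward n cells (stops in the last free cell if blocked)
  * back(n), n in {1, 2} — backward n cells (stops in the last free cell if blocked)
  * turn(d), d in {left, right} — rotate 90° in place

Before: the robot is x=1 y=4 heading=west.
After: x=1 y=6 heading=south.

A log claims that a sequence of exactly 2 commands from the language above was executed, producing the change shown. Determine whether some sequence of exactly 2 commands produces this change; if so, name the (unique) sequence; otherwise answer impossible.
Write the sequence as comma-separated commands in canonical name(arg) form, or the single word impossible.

turn(left), back(2)

key: order matters: swapping turn(left) and back(2) lands elsewhere
t0: x=1 y=4 heading=west
[1] after turn(left): x=1 y=4 heading=south
[2] after back(2): x=1 y=6 heading=south
uniquely the one of 25 2-step routes that fits.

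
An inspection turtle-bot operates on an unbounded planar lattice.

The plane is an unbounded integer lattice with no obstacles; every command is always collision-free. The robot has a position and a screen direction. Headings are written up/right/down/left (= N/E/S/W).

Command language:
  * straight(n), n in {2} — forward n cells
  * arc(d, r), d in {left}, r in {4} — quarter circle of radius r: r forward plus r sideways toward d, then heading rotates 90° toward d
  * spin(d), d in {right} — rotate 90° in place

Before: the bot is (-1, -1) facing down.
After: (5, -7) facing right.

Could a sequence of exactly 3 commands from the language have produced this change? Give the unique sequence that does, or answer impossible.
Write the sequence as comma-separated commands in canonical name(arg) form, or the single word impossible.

key: cell and facing (now E) both changed — the 3 commands mix motion and turning
t0: (-1, -1) facing down
t=1 straight(2) ⇒ (-1, -3) facing down
t=2 arc(left, 4) ⇒ (3, -7) facing right
t=3 straight(2) ⇒ (5, -7) facing right
all 27 alternatives checked — unique.

straight(2), arc(left, 4), straight(2)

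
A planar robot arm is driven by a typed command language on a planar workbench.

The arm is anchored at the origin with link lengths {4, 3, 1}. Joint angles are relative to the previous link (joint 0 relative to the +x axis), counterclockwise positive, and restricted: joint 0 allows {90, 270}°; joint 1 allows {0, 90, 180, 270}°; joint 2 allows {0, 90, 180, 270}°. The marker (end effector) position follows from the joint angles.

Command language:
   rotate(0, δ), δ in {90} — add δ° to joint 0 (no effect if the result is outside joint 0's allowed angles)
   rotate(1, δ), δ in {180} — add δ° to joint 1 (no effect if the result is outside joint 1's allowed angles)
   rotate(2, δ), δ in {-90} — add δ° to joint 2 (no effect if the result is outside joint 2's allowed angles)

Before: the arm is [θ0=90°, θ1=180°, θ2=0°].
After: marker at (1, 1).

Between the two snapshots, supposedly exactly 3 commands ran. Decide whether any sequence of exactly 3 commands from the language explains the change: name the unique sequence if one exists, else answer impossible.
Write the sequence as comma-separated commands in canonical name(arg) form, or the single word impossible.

t0: [θ0=90°, θ1=180°, θ2=0°]
[1] after rotate(2, -90): [θ0=90°, θ1=180°, θ2=270°]
[2] after rotate(2, -90): [θ0=90°, θ1=180°, θ2=180°]
[3] after rotate(2, -90): [θ0=90°, θ1=180°, θ2=90°]
uniquely the one of 27 3-step routes that fits.

rotate(2, -90), rotate(2, -90), rotate(2, -90)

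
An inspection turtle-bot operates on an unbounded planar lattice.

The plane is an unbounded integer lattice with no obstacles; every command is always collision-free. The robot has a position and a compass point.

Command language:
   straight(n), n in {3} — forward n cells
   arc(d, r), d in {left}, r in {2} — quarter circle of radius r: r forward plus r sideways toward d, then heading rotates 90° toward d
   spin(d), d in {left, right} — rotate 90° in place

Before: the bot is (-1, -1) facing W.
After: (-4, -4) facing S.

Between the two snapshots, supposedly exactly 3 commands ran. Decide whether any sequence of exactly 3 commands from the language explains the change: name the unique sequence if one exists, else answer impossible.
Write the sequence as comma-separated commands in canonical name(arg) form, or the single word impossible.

straight(3), spin(left), straight(3)

key: cell and facing (now S) both changed — the 3 commands mix motion and turning
start: (-1, -1) facing W
t=1 straight(3) ⇒ (-4, -1) facing W
t=2 spin(left) ⇒ (-4, -1) facing S
t=3 straight(3) ⇒ (-4, -4) facing S
no rival 3-sequence matches.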